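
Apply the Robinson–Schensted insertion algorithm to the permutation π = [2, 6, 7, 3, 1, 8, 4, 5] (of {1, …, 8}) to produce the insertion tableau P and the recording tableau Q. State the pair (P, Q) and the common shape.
P = [1, 3, 4, 5] / [2, 7, 8] / [6];  Q = [1, 2, 3, 6] / [4, 7, 8] / [5];  common shape = (4, 3, 1)

Row-insert the values π_1, π_2, … into P one at a time, bumping the leftmost entry strictly greater than the inserted value down to the next row. The recording tableau Q records, in position (i, j), the step at which that cell was added to P.
  Insert 2 (step 1): P = [2];  Q = [1]
  Insert 6 (step 2): P = [2, 6];  Q = [1, 2]
  Insert 7 (step 3): P = [2, 6, 7];  Q = [1, 2, 3]
  Insert 3 (step 4): P = [2, 3, 7] / [6];  Q = [1, 2, 3] / [4]
  Insert 1 (step 5): P = [1, 3, 7] / [2] / [6];  Q = [1, 2, 3] / [4] / [5]
  Insert 8 (step 6): P = [1, 3, 7, 8] / [2] / [6];  Q = [1, 2, 3, 6] / [4] / [5]
  Insert 4 (step 7): P = [1, 3, 4, 8] / [2, 7] / [6];  Q = [1, 2, 3, 6] / [4, 7] / [5]
  Insert 5 (step 8): P = [1, 3, 4, 5] / [2, 7, 8] / [6];  Q = [1, 2, 3, 6] / [4, 7, 8] / [5]
Final shape: (4, 3, 1).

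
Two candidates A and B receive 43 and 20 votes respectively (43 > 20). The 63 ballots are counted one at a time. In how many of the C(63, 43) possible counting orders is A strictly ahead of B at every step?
Strict-lead orderings = 4924395459336045

Total orderings of the 63 votes with 43 for A: C(63, 43) = 13488561475572645. By the Bertrand ballot formula (Cycle Lemma / reflection principle), the number of orderings in which A is strictly ahead of B throughout is (p − q)/(p + q) · C(p + q, p) = (43 − 20)/(43 + 20) · 13488561475572645 = 4924395459336045.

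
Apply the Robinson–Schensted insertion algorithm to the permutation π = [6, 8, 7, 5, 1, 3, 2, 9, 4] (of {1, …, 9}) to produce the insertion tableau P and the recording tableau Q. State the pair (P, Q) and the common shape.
P = [1, 2, 4] / [3, 7, 9] / [5] / [6] / [8];  Q = [1, 2, 8] / [3, 6, 9] / [4] / [5] / [7];  common shape = (3, 3, 1, 1, 1)

Row-insert the values π_1, π_2, … into P one at a time, bumping the leftmost entry strictly greater than the inserted value down to the next row. The recording tableau Q records, in position (i, j), the step at which that cell was added to P.
  Insert 6 (step 1): P = [6];  Q = [1]
  Insert 8 (step 2): P = [6, 8];  Q = [1, 2]
  Insert 7 (step 3): P = [6, 7] / [8];  Q = [1, 2] / [3]
  Insert 5 (step 4): P = [5, 7] / [6] / [8];  Q = [1, 2] / [3] / [4]
  Insert 1 (step 5): P = [1, 7] / [5] / [6] / [8];  Q = [1, 2] / [3] / [4] / [5]
  Insert 3 (step 6): P = [1, 3] / [5, 7] / [6] / [8];  Q = [1, 2] / [3, 6] / [4] / [5]
  Insert 2 (step 7): P = [1, 2] / [3, 7] / [5] / [6] / [8];  Q = [1, 2] / [3, 6] / [4] / [5] / [7]
  Insert 9 (step 8): P = [1, 2, 9] / [3, 7] / [5] / [6] / [8];  Q = [1, 2, 8] / [3, 6] / [4] / [5] / [7]
  Insert 4 (step 9): P = [1, 2, 4] / [3, 7, 9] / [5] / [6] / [8];  Q = [1, 2, 8] / [3, 6, 9] / [4] / [5] / [7]
Final shape: (3, 3, 1, 1, 1).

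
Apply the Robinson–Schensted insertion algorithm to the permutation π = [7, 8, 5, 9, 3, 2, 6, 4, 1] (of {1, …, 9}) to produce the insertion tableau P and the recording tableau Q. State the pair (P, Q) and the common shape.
P = [1, 4, 9] / [2, 6] / [3, 8] / [5] / [7];  Q = [1, 2, 4] / [3, 7] / [5, 8] / [6] / [9];  common shape = (3, 2, 2, 1, 1)

Row-insert the values π_1, π_2, … into P one at a time, bumping the leftmost entry strictly greater than the inserted value down to the next row. The recording tableau Q records, in position (i, j), the step at which that cell was added to P.
  Insert 7 (step 1): P = [7];  Q = [1]
  Insert 8 (step 2): P = [7, 8];  Q = [1, 2]
  Insert 5 (step 3): P = [5, 8] / [7];  Q = [1, 2] / [3]
  Insert 9 (step 4): P = [5, 8, 9] / [7];  Q = [1, 2, 4] / [3]
  Insert 3 (step 5): P = [3, 8, 9] / [5] / [7];  Q = [1, 2, 4] / [3] / [5]
  Insert 2 (step 6): P = [2, 8, 9] / [3] / [5] / [7];  Q = [1, 2, 4] / [3] / [5] / [6]
  Insert 6 (step 7): P = [2, 6, 9] / [3, 8] / [5] / [7];  Q = [1, 2, 4] / [3, 7] / [5] / [6]
  Insert 4 (step 8): P = [2, 4, 9] / [3, 6] / [5, 8] / [7];  Q = [1, 2, 4] / [3, 7] / [5, 8] / [6]
  Insert 1 (step 9): P = [1, 4, 9] / [2, 6] / [3, 8] / [5] / [7];  Q = [1, 2, 4] / [3, 7] / [5, 8] / [6] / [9]
Final shape: (3, 2, 2, 1, 1).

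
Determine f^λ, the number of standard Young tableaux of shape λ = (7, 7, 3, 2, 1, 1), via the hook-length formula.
# SYT of shape (7, 7, 3, 2, 1, 1) = 308626500

Hook-length formula: f^λ = n! / Π hook(c), product over all cells c of the Young diagram. For λ = (7, 7, 3, 2, 1, 1), n = 21 boxes. Hook lengths by row (left-to-right, top-to-bottom): [12, 9, 7, 5, 4, 3, 2]; [11, 8, 6, 4, 3, 2, 1]; [6, 3, 1]; [4, 1]; [2]; [1]. Product of hooks = 165542952960. So f^λ = 21! / 165542952960 = 51090942171709440000 / 165542952960 = 308626500.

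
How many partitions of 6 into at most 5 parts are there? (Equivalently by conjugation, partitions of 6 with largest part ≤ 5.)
p(6, parts ≤ 5) = 10

Partitions of 6 with all parts ≤ 5: 5+1, 4+2, 4+1+1, 3+3, 3+2+1, 3+1+1+1, 2+2+2, 2+2+1+1, 2+1+1+1+1, 1+1+1+1+1+1. Count = 10.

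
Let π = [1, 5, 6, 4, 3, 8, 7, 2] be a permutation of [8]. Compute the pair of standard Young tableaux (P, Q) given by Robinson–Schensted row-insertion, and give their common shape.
P = [1, 2, 6, 7] / [3, 8] / [4] / [5];  Q = [1, 2, 3, 6] / [4, 7] / [5] / [8];  common shape = (4, 2, 1, 1)

Row-insert the values π_1, π_2, … into P one at a time, bumping the leftmost entry strictly greater than the inserted value down to the next row. The recording tableau Q records, in position (i, j), the step at which that cell was added to P.
  Insert 1 (step 1): P = [1];  Q = [1]
  Insert 5 (step 2): P = [1, 5];  Q = [1, 2]
  Insert 6 (step 3): P = [1, 5, 6];  Q = [1, 2, 3]
  Insert 4 (step 4): P = [1, 4, 6] / [5];  Q = [1, 2, 3] / [4]
  Insert 3 (step 5): P = [1, 3, 6] / [4] / [5];  Q = [1, 2, 3] / [4] / [5]
  Insert 8 (step 6): P = [1, 3, 6, 8] / [4] / [5];  Q = [1, 2, 3, 6] / [4] / [5]
  Insert 7 (step 7): P = [1, 3, 6, 7] / [4, 8] / [5];  Q = [1, 2, 3, 6] / [4, 7] / [5]
  Insert 2 (step 8): P = [1, 2, 6, 7] / [3, 8] / [4] / [5];  Q = [1, 2, 3, 6] / [4, 7] / [5] / [8]
Final shape: (4, 2, 1, 1).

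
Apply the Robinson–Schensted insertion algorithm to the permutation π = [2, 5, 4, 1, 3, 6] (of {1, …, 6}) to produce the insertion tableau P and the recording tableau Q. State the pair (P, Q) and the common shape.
P = [1, 3, 6] / [2, 4] / [5];  Q = [1, 2, 6] / [3, 5] / [4];  common shape = (3, 2, 1)

Row-insert the values π_1, π_2, … into P one at a time, bumping the leftmost entry strictly greater than the inserted value down to the next row. The recording tableau Q records, in position (i, j), the step at which that cell was added to P.
  Insert 2 (step 1): P = [2];  Q = [1]
  Insert 5 (step 2): P = [2, 5];  Q = [1, 2]
  Insert 4 (step 3): P = [2, 4] / [5];  Q = [1, 2] / [3]
  Insert 1 (step 4): P = [1, 4] / [2] / [5];  Q = [1, 2] / [3] / [4]
  Insert 3 (step 5): P = [1, 3] / [2, 4] / [5];  Q = [1, 2] / [3, 5] / [4]
  Insert 6 (step 6): P = [1, 3, 6] / [2, 4] / [5];  Q = [1, 2, 6] / [3, 5] / [4]
Final shape: (3, 2, 1).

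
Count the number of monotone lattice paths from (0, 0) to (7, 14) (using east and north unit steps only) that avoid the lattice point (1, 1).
Number of paths = 62016

Total paths from (0, 0) to (7, 14): C(21, 7) = 116280. Paths through (1, 1): (paths (0, 0) → (1, 1)) × (paths (1, 1) → (7, 14)) = C(2, 1) · C(19, 6) = 2 · 27132 = 54264. Avoidance count = 116280 − 54264 = 62016.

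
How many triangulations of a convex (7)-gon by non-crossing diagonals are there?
C_5 = 42

These polygon triangulations are counted by the Catalan number C_n = (1/(n + 1)) · C(2n, n). For n = 5: C_5 = (1/6) · C(10, 5) = 252/6 = 42.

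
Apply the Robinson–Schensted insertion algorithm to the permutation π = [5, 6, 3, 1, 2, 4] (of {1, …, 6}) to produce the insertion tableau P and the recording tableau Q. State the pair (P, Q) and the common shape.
P = [1, 2, 4] / [3, 6] / [5];  Q = [1, 2, 6] / [3, 5] / [4];  common shape = (3, 2, 1)

Row-insert the values π_1, π_2, … into P one at a time, bumping the leftmost entry strictly greater than the inserted value down to the next row. The recording tableau Q records, in position (i, j), the step at which that cell was added to P.
  Insert 5 (step 1): P = [5];  Q = [1]
  Insert 6 (step 2): P = [5, 6];  Q = [1, 2]
  Insert 3 (step 3): P = [3, 6] / [5];  Q = [1, 2] / [3]
  Insert 1 (step 4): P = [1, 6] / [3] / [5];  Q = [1, 2] / [3] / [4]
  Insert 2 (step 5): P = [1, 2] / [3, 6] / [5];  Q = [1, 2] / [3, 5] / [4]
  Insert 4 (step 6): P = [1, 2, 4] / [3, 6] / [5];  Q = [1, 2, 6] / [3, 5] / [4]
Final shape: (3, 2, 1).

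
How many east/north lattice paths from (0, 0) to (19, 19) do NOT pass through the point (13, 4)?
Number of paths = 35216115480

Total paths from (0, 0) to (19, 19): C(38, 19) = 35345263800. Paths through (13, 4): (paths (0, 0) → (13, 4)) × (paths (13, 4) → (19, 19)) = C(17, 13) · C(21, 6) = 2380 · 54264 = 129148320. Avoidance count = 35345263800 − 129148320 = 35216115480.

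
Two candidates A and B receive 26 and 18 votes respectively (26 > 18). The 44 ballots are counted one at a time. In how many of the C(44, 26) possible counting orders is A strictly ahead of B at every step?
Strict-lead orderings = 187187399448

Total orderings of the 44 votes with 26 for A: C(44, 26) = 1029530696964. By the Bertrand ballot formula (Cycle Lemma / reflection principle), the number of orderings in which A is strictly ahead of B throughout is (p − q)/(p + q) · C(p + q, p) = (26 − 18)/(26 + 18) · 1029530696964 = 187187399448.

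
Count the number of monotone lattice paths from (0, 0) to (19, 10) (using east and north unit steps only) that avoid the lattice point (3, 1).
Number of paths = 11858110

Total paths from (0, 0) to (19, 10): C(29, 19) = 20030010. Paths through (3, 1): (paths (0, 0) → (3, 1)) × (paths (3, 1) → (19, 10)) = C(4, 3) · C(25, 16) = 4 · 2042975 = 8171900. Avoidance count = 20030010 − 8171900 = 11858110.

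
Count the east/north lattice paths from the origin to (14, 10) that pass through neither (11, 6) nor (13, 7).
Number of paths = 1366528

Inclusion–exclusion. Total paths: C(24, 14) = 1961256. Through P₁: C(17, 11)·C(7, 3) = 433160. Through P₂: C(20, 13)·C(4, 1) = 310080. Since P₁ is strictly southwest of P₂, a monotone path through both must visit P₁ then P₂; paths through both = C(17, 11)·C(3, 2)·C(4, 1) = 148512. Avoid both = 1961256 − 433160 − 310080 + 148512 = 1366528.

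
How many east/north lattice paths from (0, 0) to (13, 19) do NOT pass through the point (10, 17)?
Number of paths = 263010750

Total paths from (0, 0) to (13, 19): C(32, 13) = 347373600. Paths through (10, 17): (paths (0, 0) → (10, 17)) × (paths (10, 17) → (13, 19)) = C(27, 10) · C(5, 3) = 8436285 · 10 = 84362850. Avoidance count = 347373600 − 84362850 = 263010750.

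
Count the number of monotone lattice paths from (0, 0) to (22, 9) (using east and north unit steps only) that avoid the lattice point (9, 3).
Number of paths = 14191035

Total paths from (0, 0) to (22, 9): C(31, 22) = 20160075. Paths through (9, 3): (paths (0, 0) → (9, 3)) × (paths (9, 3) → (22, 9)) = C(12, 9) · C(19, 13) = 220 · 27132 = 5969040. Avoidance count = 20160075 − 5969040 = 14191035.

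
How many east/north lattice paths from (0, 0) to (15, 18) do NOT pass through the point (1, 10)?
Number of paths = 1033640850

Total paths from (0, 0) to (15, 18): C(33, 15) = 1037158320. Paths through (1, 10): (paths (0, 0) → (1, 10)) × (paths (1, 10) → (15, 18)) = C(11, 1) · C(22, 14) = 11 · 319770 = 3517470. Avoidance count = 1037158320 − 3517470 = 1033640850.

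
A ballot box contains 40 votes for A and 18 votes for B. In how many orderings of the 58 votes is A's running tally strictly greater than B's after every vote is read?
Strict-lead orderings = 170679037933635

Total orderings of the 58 votes with 40 for A: C(58, 40) = 449972009097765. By the Bertrand ballot formula (Cycle Lemma / reflection principle), the number of orderings in which A is strictly ahead of B throughout is (p − q)/(p + q) · C(p + q, p) = (40 − 18)/(40 + 18) · 449972009097765 = 170679037933635.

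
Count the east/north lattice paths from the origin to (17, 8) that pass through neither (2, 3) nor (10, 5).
Number of paths = 620175

Inclusion–exclusion. Total paths: C(25, 17) = 1081575. Through P₁: C(5, 2)·C(20, 15) = 155040. Through P₂: C(15, 10)·C(10, 7) = 360360. Since P₁ is strictly southwest of P₂, a monotone path through both must visit P₁ then P₂; paths through both = C(5, 2)·C(10, 8)·C(10, 7) = 54000. Avoid both = 1081575 − 155040 − 360360 + 54000 = 620175.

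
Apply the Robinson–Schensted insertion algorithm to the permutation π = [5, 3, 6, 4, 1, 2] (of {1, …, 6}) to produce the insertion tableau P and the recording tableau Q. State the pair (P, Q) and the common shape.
P = [1, 2] / [3, 4] / [5, 6];  Q = [1, 3] / [2, 4] / [5, 6];  common shape = (2, 2, 2)

Row-insert the values π_1, π_2, … into P one at a time, bumping the leftmost entry strictly greater than the inserted value down to the next row. The recording tableau Q records, in position (i, j), the step at which that cell was added to P.
  Insert 5 (step 1): P = [5];  Q = [1]
  Insert 3 (step 2): P = [3] / [5];  Q = [1] / [2]
  Insert 6 (step 3): P = [3, 6] / [5];  Q = [1, 3] / [2]
  Insert 4 (step 4): P = [3, 4] / [5, 6];  Q = [1, 3] / [2, 4]
  Insert 1 (step 5): P = [1, 4] / [3, 6] / [5];  Q = [1, 3] / [2, 4] / [5]
  Insert 2 (step 6): P = [1, 2] / [3, 4] / [5, 6];  Q = [1, 3] / [2, 4] / [5, 6]
Final shape: (2, 2, 2).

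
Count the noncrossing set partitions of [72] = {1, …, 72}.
C_72 = 20276890389709399862928998568254641025700

These noncrossing partitions are counted by the Catalan number C_n = (1/(n + 1)) · C(2n, n). For n = 72: C_72 = (1/73) · C(144, 72) = 1480212998448786189993816895482588794876100/73 = 20276890389709399862928998568254641025700.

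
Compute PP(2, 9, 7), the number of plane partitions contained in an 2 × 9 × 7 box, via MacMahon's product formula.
PP(2, 9, 7) = 27810640

Evaluate the triple product over i = 1..2, j = 1..9, k = 1..7. The factors are (2/1) · (3/2) · (4/3) · (5/4) · (6/5) · (7/6) · (8/7) · (3/2) · … (126 factors total). The numerators and denominators telescope so the product is an integer; carrying out the multiplication exactly gives PP(2, 9, 7) = 27810640.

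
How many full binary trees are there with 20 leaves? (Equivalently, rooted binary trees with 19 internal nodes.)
C_19 = 1767263190

These full binary trees are counted by the Catalan number C_n = (1/(n + 1)) · C(2n, n). For n = 19: C_19 = (1/20) · C(38, 19) = 35345263800/20 = 1767263190.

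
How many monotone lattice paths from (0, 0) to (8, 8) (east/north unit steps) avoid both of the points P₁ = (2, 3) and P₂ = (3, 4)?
Number of paths = 6360

Inclusion–exclusion. Total paths: C(16, 8) = 12870. Through P₁: C(5, 2)·C(11, 6) = 4620. Through P₂: C(7, 3)·C(9, 5) = 4410. Since P₁ is strictly southwest of P₂, a monotone path through both must visit P₁ then P₂; paths through both = C(5, 2)·C(2, 1)·C(9, 5) = 2520. Avoid both = 12870 − 4620 − 4410 + 2520 = 6360.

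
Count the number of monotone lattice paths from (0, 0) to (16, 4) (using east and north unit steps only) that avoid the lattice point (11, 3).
Number of paths = 2661

Total paths from (0, 0) to (16, 4): C(20, 16) = 4845. Paths through (11, 3): (paths (0, 0) → (11, 3)) × (paths (11, 3) → (16, 4)) = C(14, 11) · C(6, 5) = 364 · 6 = 2184. Avoidance count = 4845 − 2184 = 2661.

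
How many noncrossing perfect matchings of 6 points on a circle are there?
C_3 = 5

These noncrossing handshakes are counted by the Catalan number C_n = (1/(n + 1)) · C(2n, n). For n = 3: C_3 = (1/4) · C(6, 3) = 20/4 = 5.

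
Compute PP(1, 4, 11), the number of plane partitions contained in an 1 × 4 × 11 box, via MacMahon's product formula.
PP(1, 4, 11) = 1365

Evaluate the triple product over i = 1..1, j = 1..4, k = 1..11. The factors are (2/1) · (3/2) · (4/3) · (5/4) · (6/5) · (7/6) · (8/7) · (9/8) · … (44 factors total). The numerators and denominators telescope so the product is an integer; carrying out the multiplication exactly gives PP(1, 4, 11) = 1365.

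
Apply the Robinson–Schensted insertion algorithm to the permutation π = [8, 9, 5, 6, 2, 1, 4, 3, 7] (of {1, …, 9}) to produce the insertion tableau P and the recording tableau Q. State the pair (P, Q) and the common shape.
P = [1, 3, 7] / [2, 4] / [5, 6] / [8, 9];  Q = [1, 2, 9] / [3, 4] / [5, 7] / [6, 8];  common shape = (3, 2, 2, 2)

Row-insert the values π_1, π_2, … into P one at a time, bumping the leftmost entry strictly greater than the inserted value down to the next row. The recording tableau Q records, in position (i, j), the step at which that cell was added to P.
  Insert 8 (step 1): P = [8];  Q = [1]
  Insert 9 (step 2): P = [8, 9];  Q = [1, 2]
  Insert 5 (step 3): P = [5, 9] / [8];  Q = [1, 2] / [3]
  Insert 6 (step 4): P = [5, 6] / [8, 9];  Q = [1, 2] / [3, 4]
  Insert 2 (step 5): P = [2, 6] / [5, 9] / [8];  Q = [1, 2] / [3, 4] / [5]
  Insert 1 (step 6): P = [1, 6] / [2, 9] / [5] / [8];  Q = [1, 2] / [3, 4] / [5] / [6]
  Insert 4 (step 7): P = [1, 4] / [2, 6] / [5, 9] / [8];  Q = [1, 2] / [3, 4] / [5, 7] / [6]
  Insert 3 (step 8): P = [1, 3] / [2, 4] / [5, 6] / [8, 9];  Q = [1, 2] / [3, 4] / [5, 7] / [6, 8]
  Insert 7 (step 9): P = [1, 3, 7] / [2, 4] / [5, 6] / [8, 9];  Q = [1, 2, 9] / [3, 4] / [5, 7] / [6, 8]
Final shape: (3, 2, 2, 2).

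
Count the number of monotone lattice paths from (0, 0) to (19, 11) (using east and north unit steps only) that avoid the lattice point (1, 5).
Number of paths = 53819724

Total paths from (0, 0) to (19, 11): C(30, 19) = 54627300. Paths through (1, 5): (paths (0, 0) → (1, 5)) × (paths (1, 5) → (19, 11)) = C(6, 1) · C(24, 18) = 6 · 134596 = 807576. Avoidance count = 54627300 − 807576 = 53819724.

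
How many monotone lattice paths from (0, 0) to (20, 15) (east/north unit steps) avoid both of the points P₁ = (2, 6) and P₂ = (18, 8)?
Number of paths = 3060624384

Inclusion–exclusion. Total paths: C(35, 20) = 3247943160. Through P₁: C(8, 2)·C(27, 18) = 131231100. Through P₂: C(26, 18)·C(9, 2) = 56241900. Since P₁ is strictly southwest of P₂, a monotone path through both must visit P₁ then P₂; paths through both = C(8, 2)·C(18, 16)·C(9, 2) = 154224. Avoid both = 3247943160 − 131231100 − 56241900 + 154224 = 3060624384.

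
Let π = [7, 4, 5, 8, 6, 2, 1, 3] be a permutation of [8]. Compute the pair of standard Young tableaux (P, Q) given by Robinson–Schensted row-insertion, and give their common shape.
P = [1, 3, 6] / [2, 5] / [4, 8] / [7];  Q = [1, 3, 4] / [2, 5] / [6, 8] / [7];  common shape = (3, 2, 2, 1)

Row-insert the values π_1, π_2, … into P one at a time, bumping the leftmost entry strictly greater than the inserted value down to the next row. The recording tableau Q records, in position (i, j), the step at which that cell was added to P.
  Insert 7 (step 1): P = [7];  Q = [1]
  Insert 4 (step 2): P = [4] / [7];  Q = [1] / [2]
  Insert 5 (step 3): P = [4, 5] / [7];  Q = [1, 3] / [2]
  Insert 8 (step 4): P = [4, 5, 8] / [7];  Q = [1, 3, 4] / [2]
  Insert 6 (step 5): P = [4, 5, 6] / [7, 8];  Q = [1, 3, 4] / [2, 5]
  Insert 2 (step 6): P = [2, 5, 6] / [4, 8] / [7];  Q = [1, 3, 4] / [2, 5] / [6]
  Insert 1 (step 7): P = [1, 5, 6] / [2, 8] / [4] / [7];  Q = [1, 3, 4] / [2, 5] / [6] / [7]
  Insert 3 (step 8): P = [1, 3, 6] / [2, 5] / [4, 8] / [7];  Q = [1, 3, 4] / [2, 5] / [6, 8] / [7]
Final shape: (3, 2, 2, 1).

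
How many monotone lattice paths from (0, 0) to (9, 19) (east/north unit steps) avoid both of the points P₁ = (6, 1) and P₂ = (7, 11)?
Number of paths = 5468975

Inclusion–exclusion. Total paths: C(28, 9) = 6906900. Through P₁: C(7, 6)·C(21, 3) = 9310. Through P₂: C(18, 7)·C(10, 2) = 1432080. Since P₁ is strictly southwest of P₂, a monotone path through both must visit P₁ then P₂; paths through both = C(7, 6)·C(11, 1)·C(10, 2) = 3465. Avoid both = 6906900 − 9310 − 1432080 + 3465 = 5468975.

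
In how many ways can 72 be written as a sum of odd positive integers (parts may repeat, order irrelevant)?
p_odd(72) = 36352

Enumerate partitions using only odd parts via the recurrence o(n, m) = o(n, m−2) + o(n−m, m) over odd m, starting from the largest odd part ≤ n. This gives p_odd(72) = 36352. (Euler's theorem: equals the count of distinct-part partitions.)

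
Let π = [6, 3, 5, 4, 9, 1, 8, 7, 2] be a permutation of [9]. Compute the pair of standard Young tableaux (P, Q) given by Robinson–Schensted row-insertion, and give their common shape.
P = [1, 2, 7] / [3, 4] / [5, 8] / [6, 9];  Q = [1, 3, 5] / [2, 7] / [4, 8] / [6, 9];  common shape = (3, 2, 2, 2)

Row-insert the values π_1, π_2, … into P one at a time, bumping the leftmost entry strictly greater than the inserted value down to the next row. The recording tableau Q records, in position (i, j), the step at which that cell was added to P.
  Insert 6 (step 1): P = [6];  Q = [1]
  Insert 3 (step 2): P = [3] / [6];  Q = [1] / [2]
  Insert 5 (step 3): P = [3, 5] / [6];  Q = [1, 3] / [2]
  Insert 4 (step 4): P = [3, 4] / [5] / [6];  Q = [1, 3] / [2] / [4]
  Insert 9 (step 5): P = [3, 4, 9] / [5] / [6];  Q = [1, 3, 5] / [2] / [4]
  Insert 1 (step 6): P = [1, 4, 9] / [3] / [5] / [6];  Q = [1, 3, 5] / [2] / [4] / [6]
  Insert 8 (step 7): P = [1, 4, 8] / [3, 9] / [5] / [6];  Q = [1, 3, 5] / [2, 7] / [4] / [6]
  Insert 7 (step 8): P = [1, 4, 7] / [3, 8] / [5, 9] / [6];  Q = [1, 3, 5] / [2, 7] / [4, 8] / [6]
  Insert 2 (step 9): P = [1, 2, 7] / [3, 4] / [5, 8] / [6, 9];  Q = [1, 3, 5] / [2, 7] / [4, 8] / [6, 9]
Final shape: (3, 2, 2, 2).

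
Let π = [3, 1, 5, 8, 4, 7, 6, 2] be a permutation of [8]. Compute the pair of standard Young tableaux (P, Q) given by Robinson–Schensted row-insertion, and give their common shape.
P = [1, 2, 6] / [3, 4, 7] / [5] / [8];  Q = [1, 3, 4] / [2, 5, 6] / [7] / [8];  common shape = (3, 3, 1, 1)

Row-insert the values π_1, π_2, … into P one at a time, bumping the leftmost entry strictly greater than the inserted value down to the next row. The recording tableau Q records, in position (i, j), the step at which that cell was added to P.
  Insert 3 (step 1): P = [3];  Q = [1]
  Insert 1 (step 2): P = [1] / [3];  Q = [1] / [2]
  Insert 5 (step 3): P = [1, 5] / [3];  Q = [1, 3] / [2]
  Insert 8 (step 4): P = [1, 5, 8] / [3];  Q = [1, 3, 4] / [2]
  Insert 4 (step 5): P = [1, 4, 8] / [3, 5];  Q = [1, 3, 4] / [2, 5]
  Insert 7 (step 6): P = [1, 4, 7] / [3, 5, 8];  Q = [1, 3, 4] / [2, 5, 6]
  Insert 6 (step 7): P = [1, 4, 6] / [3, 5, 7] / [8];  Q = [1, 3, 4] / [2, 5, 6] / [7]
  Insert 2 (step 8): P = [1, 2, 6] / [3, 4, 7] / [5] / [8];  Q = [1, 3, 4] / [2, 5, 6] / [7] / [8]
Final shape: (3, 3, 1, 1).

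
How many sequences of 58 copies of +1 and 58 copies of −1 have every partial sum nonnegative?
C_58 = 104088460289122304033498318812080

These ballot sequences are counted by the Catalan number C_n = (1/(n + 1)) · C(2n, n). For n = 58: C_58 = (1/59) · C(116, 58) = 6141219157058215937976400809912720/59 = 104088460289122304033498318812080.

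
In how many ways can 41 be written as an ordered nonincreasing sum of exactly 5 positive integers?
p(41, 5 parts) = 1226

Partitions of n into exactly k parts are in bijection with partitions of n − k into at most k parts (subtract 1 from each part). So p(41, exactly 5) = p(36, parts ≤ 5). Computing via the recurrence p(m, j) = p(m, j−1) + p(m−j, j) gives 1226.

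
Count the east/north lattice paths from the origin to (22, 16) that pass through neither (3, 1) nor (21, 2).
Number of paths = 14816101695

Inclusion–exclusion. Total paths: C(38, 22) = 22239974430. Through P₁: C(4, 3)·C(34, 19) = 7423870080. Through P₂: C(23, 21)·C(15, 1) = 3795. Since P₁ is strictly southwest of P₂, a monotone path through both must visit P₁ then P₂; paths through both = C(4, 3)·C(19, 18)·C(15, 1) = 1140. Avoid both = 22239974430 − 7423870080 − 3795 + 1140 = 14816101695.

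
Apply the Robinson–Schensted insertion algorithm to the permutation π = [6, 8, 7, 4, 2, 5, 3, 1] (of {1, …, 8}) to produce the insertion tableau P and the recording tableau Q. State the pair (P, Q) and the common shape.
P = [1, 3] / [2, 5] / [4, 7] / [6] / [8];  Q = [1, 2] / [3, 6] / [4, 7] / [5] / [8];  common shape = (2, 2, 2, 1, 1)

Row-insert the values π_1, π_2, … into P one at a time, bumping the leftmost entry strictly greater than the inserted value down to the next row. The recording tableau Q records, in position (i, j), the step at which that cell was added to P.
  Insert 6 (step 1): P = [6];  Q = [1]
  Insert 8 (step 2): P = [6, 8];  Q = [1, 2]
  Insert 7 (step 3): P = [6, 7] / [8];  Q = [1, 2] / [3]
  Insert 4 (step 4): P = [4, 7] / [6] / [8];  Q = [1, 2] / [3] / [4]
  Insert 2 (step 5): P = [2, 7] / [4] / [6] / [8];  Q = [1, 2] / [3] / [4] / [5]
  Insert 5 (step 6): P = [2, 5] / [4, 7] / [6] / [8];  Q = [1, 2] / [3, 6] / [4] / [5]
  Insert 3 (step 7): P = [2, 3] / [4, 5] / [6, 7] / [8];  Q = [1, 2] / [3, 6] / [4, 7] / [5]
  Insert 1 (step 8): P = [1, 3] / [2, 5] / [4, 7] / [6] / [8];  Q = [1, 2] / [3, 6] / [4, 7] / [5] / [8]
Final shape: (2, 2, 2, 1, 1).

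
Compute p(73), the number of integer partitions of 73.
p(73) = 6185689

Compute p(n) via the recurrence p(n, m) = p(n, m−1) + p(n−m, m), where p(n, m) counts partitions of n with all parts ≤ m and p(n) = p(n, n). The base cases are p(0, m) = 1 and p(n, 0) = 0 for n > 0. Filling the table yields p(73) = 6185689. (Euler's pentagonal recurrence is an alternative.)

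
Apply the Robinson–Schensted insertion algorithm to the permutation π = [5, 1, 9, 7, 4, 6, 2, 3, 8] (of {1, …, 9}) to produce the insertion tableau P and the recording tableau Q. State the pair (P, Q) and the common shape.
P = [1, 2, 3, 8] / [4, 6] / [5, 7] / [9];  Q = [1, 3, 6, 9] / [2, 4] / [5, 8] / [7];  common shape = (4, 2, 2, 1)

Row-insert the values π_1, π_2, … into P one at a time, bumping the leftmost entry strictly greater than the inserted value down to the next row. The recording tableau Q records, in position (i, j), the step at which that cell was added to P.
  Insert 5 (step 1): P = [5];  Q = [1]
  Insert 1 (step 2): P = [1] / [5];  Q = [1] / [2]
  Insert 9 (step 3): P = [1, 9] / [5];  Q = [1, 3] / [2]
  Insert 7 (step 4): P = [1, 7] / [5, 9];  Q = [1, 3] / [2, 4]
  Insert 4 (step 5): P = [1, 4] / [5, 7] / [9];  Q = [1, 3] / [2, 4] / [5]
  Insert 6 (step 6): P = [1, 4, 6] / [5, 7] / [9];  Q = [1, 3, 6] / [2, 4] / [5]
  Insert 2 (step 7): P = [1, 2, 6] / [4, 7] / [5] / [9];  Q = [1, 3, 6] / [2, 4] / [5] / [7]
  Insert 3 (step 8): P = [1, 2, 3] / [4, 6] / [5, 7] / [9];  Q = [1, 3, 6] / [2, 4] / [5, 8] / [7]
  Insert 8 (step 9): P = [1, 2, 3, 8] / [4, 6] / [5, 7] / [9];  Q = [1, 3, 6, 9] / [2, 4] / [5, 8] / [7]
Final shape: (4, 2, 2, 1).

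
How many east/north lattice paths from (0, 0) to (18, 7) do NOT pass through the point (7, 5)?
Number of paths = 418924

Total paths from (0, 0) to (18, 7): C(25, 18) = 480700. Paths through (7, 5): (paths (0, 0) → (7, 5)) × (paths (7, 5) → (18, 7)) = C(12, 7) · C(13, 11) = 792 · 78 = 61776. Avoidance count = 480700 − 61776 = 418924.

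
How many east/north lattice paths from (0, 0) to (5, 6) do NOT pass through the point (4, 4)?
Number of paths = 252

Total paths from (0, 0) to (5, 6): C(11, 5) = 462. Paths through (4, 4): (paths (0, 0) → (4, 4)) × (paths (4, 4) → (5, 6)) = C(8, 4) · C(3, 1) = 70 · 3 = 210. Avoidance count = 462 − 210 = 252.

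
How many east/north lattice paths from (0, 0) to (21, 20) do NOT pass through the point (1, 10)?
Number of paths = 268798442055

Total paths from (0, 0) to (21, 20): C(41, 21) = 269128937220. Paths through (1, 10): (paths (0, 0) → (1, 10)) × (paths (1, 10) → (21, 20)) = C(11, 1) · C(30, 20) = 11 · 30045015 = 330495165. Avoidance count = 269128937220 − 330495165 = 268798442055.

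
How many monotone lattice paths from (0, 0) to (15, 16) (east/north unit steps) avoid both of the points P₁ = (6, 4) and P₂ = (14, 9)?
Number of paths = 234439535

Inclusion–exclusion. Total paths: C(31, 15) = 300540195. Through P₁: C(10, 6)·C(21, 9) = 61725300. Through P₂: C(23, 14)·C(8, 1) = 6537520. Since P₁ is strictly southwest of P₂, a monotone path through both must visit P₁ then P₂; paths through both = C(10, 6)·C(13, 8)·C(8, 1) = 2162160. Avoid both = 300540195 − 61725300 − 6537520 + 2162160 = 234439535.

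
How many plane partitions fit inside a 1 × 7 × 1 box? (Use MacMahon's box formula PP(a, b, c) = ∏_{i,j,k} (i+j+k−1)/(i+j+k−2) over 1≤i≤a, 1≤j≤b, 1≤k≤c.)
PP(1, 7, 1) = 8

Evaluate the triple product over i = 1..1, j = 1..7, k = 1..1. The factors are (2/1) · (3/2) · (4/3) · (5/4) · (6/5) · (7/6) · (8/7). The numerators and denominators telescope so the product is an integer; carrying out the multiplication exactly gives PP(1, 7, 1) = 8.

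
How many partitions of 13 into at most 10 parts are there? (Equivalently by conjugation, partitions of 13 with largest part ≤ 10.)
p(13, parts ≤ 10) = 97

Partitions of 13 with all parts ≤ 10: 10+3, 10+2+1, 10+1+1+1, 9+4, 9+3+1, 9+2+2, 9+2+1+1, 9+1+1+1+1, 8+5, 8+4+1, 8+3+2, 8+3+1+1, 8+2+2+1, 8+2+1+1+1, 8+1+1+1+1+1, 7+6, 7+5+1, 7+4+2, 7+4+1+1, 7+3+3, 7+3+2+1, 7+3+1+1+1, 7+2+2+2, 7+2+2+1+1, 7+2+1+1+1+1, 7+1+1+1+1+1+1, 6+6+1, 6+5+2, 6+5+1+1, 6+4+3, … (97 total). Count = 97.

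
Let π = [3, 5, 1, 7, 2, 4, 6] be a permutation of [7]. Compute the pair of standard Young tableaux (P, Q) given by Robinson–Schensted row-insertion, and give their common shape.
P = [1, 2, 4, 6] / [3, 5, 7];  Q = [1, 2, 4, 7] / [3, 5, 6];  common shape = (4, 3)

Row-insert the values π_1, π_2, … into P one at a time, bumping the leftmost entry strictly greater than the inserted value down to the next row. The recording tableau Q records, in position (i, j), the step at which that cell was added to P.
  Insert 3 (step 1): P = [3];  Q = [1]
  Insert 5 (step 2): P = [3, 5];  Q = [1, 2]
  Insert 1 (step 3): P = [1, 5] / [3];  Q = [1, 2] / [3]
  Insert 7 (step 4): P = [1, 5, 7] / [3];  Q = [1, 2, 4] / [3]
  Insert 2 (step 5): P = [1, 2, 7] / [3, 5];  Q = [1, 2, 4] / [3, 5]
  Insert 4 (step 6): P = [1, 2, 4] / [3, 5, 7];  Q = [1, 2, 4] / [3, 5, 6]
  Insert 6 (step 7): P = [1, 2, 4, 6] / [3, 5, 7];  Q = [1, 2, 4, 7] / [3, 5, 6]
Final shape: (4, 3).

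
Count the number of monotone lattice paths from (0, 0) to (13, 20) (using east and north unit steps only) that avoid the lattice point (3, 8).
Number of paths = 466469850

Total paths from (0, 0) to (13, 20): C(33, 13) = 573166440. Paths through (3, 8): (paths (0, 0) → (3, 8)) × (paths (3, 8) → (13, 20)) = C(11, 3) · C(22, 10) = 165 · 646646 = 106696590. Avoidance count = 573166440 − 106696590 = 466469850.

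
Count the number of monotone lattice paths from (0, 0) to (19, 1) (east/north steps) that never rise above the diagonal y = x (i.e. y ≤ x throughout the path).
Number of paths = 19

By the reflection principle (André's argument), the number of monotone paths to (19, 1) with n ≤ m that never go above y = x is C(20, 19) − C(20, 20) = 20 − 1 = 19.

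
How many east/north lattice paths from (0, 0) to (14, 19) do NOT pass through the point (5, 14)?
Number of paths = 795529944

Total paths from (0, 0) to (14, 19): C(33, 14) = 818809200. Paths through (5, 14): (paths (0, 0) → (5, 14)) × (paths (5, 14) → (14, 19)) = C(19, 5) · C(14, 9) = 11628 · 2002 = 23279256. Avoidance count = 818809200 − 23279256 = 795529944.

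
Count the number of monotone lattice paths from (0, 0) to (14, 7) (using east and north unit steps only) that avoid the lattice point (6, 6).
Number of paths = 107964

Total paths from (0, 0) to (14, 7): C(21, 14) = 116280. Paths through (6, 6): (paths (0, 0) → (6, 6)) × (paths (6, 6) → (14, 7)) = C(12, 6) · C(9, 8) = 924 · 9 = 8316. Avoidance count = 116280 − 8316 = 107964.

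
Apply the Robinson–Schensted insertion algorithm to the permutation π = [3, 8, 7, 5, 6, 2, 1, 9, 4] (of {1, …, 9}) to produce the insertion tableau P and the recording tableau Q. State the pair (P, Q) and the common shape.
P = [1, 4, 6, 9] / [2, 5] / [3] / [7] / [8];  Q = [1, 2, 5, 8] / [3, 9] / [4] / [6] / [7];  common shape = (4, 2, 1, 1, 1)

Row-insert the values π_1, π_2, … into P one at a time, bumping the leftmost entry strictly greater than the inserted value down to the next row. The recording tableau Q records, in position (i, j), the step at which that cell was added to P.
  Insert 3 (step 1): P = [3];  Q = [1]
  Insert 8 (step 2): P = [3, 8];  Q = [1, 2]
  Insert 7 (step 3): P = [3, 7] / [8];  Q = [1, 2] / [3]
  Insert 5 (step 4): P = [3, 5] / [7] / [8];  Q = [1, 2] / [3] / [4]
  Insert 6 (step 5): P = [3, 5, 6] / [7] / [8];  Q = [1, 2, 5] / [3] / [4]
  Insert 2 (step 6): P = [2, 5, 6] / [3] / [7] / [8];  Q = [1, 2, 5] / [3] / [4] / [6]
  Insert 1 (step 7): P = [1, 5, 6] / [2] / [3] / [7] / [8];  Q = [1, 2, 5] / [3] / [4] / [6] / [7]
  Insert 9 (step 8): P = [1, 5, 6, 9] / [2] / [3] / [7] / [8];  Q = [1, 2, 5, 8] / [3] / [4] / [6] / [7]
  Insert 4 (step 9): P = [1, 4, 6, 9] / [2, 5] / [3] / [7] / [8];  Q = [1, 2, 5, 8] / [3, 9] / [4] / [6] / [7]
Final shape: (4, 2, 1, 1, 1).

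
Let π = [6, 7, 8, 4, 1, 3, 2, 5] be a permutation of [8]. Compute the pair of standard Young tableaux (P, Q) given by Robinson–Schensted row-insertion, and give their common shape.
P = [1, 2, 5] / [3, 7, 8] / [4] / [6];  Q = [1, 2, 3] / [4, 6, 8] / [5] / [7];  common shape = (3, 3, 1, 1)

Row-insert the values π_1, π_2, … into P one at a time, bumping the leftmost entry strictly greater than the inserted value down to the next row. The recording tableau Q records, in position (i, j), the step at which that cell was added to P.
  Insert 6 (step 1): P = [6];  Q = [1]
  Insert 7 (step 2): P = [6, 7];  Q = [1, 2]
  Insert 8 (step 3): P = [6, 7, 8];  Q = [1, 2, 3]
  Insert 4 (step 4): P = [4, 7, 8] / [6];  Q = [1, 2, 3] / [4]
  Insert 1 (step 5): P = [1, 7, 8] / [4] / [6];  Q = [1, 2, 3] / [4] / [5]
  Insert 3 (step 6): P = [1, 3, 8] / [4, 7] / [6];  Q = [1, 2, 3] / [4, 6] / [5]
  Insert 2 (step 7): P = [1, 2, 8] / [3, 7] / [4] / [6];  Q = [1, 2, 3] / [4, 6] / [5] / [7]
  Insert 5 (step 8): P = [1, 2, 5] / [3, 7, 8] / [4] / [6];  Q = [1, 2, 3] / [4, 6, 8] / [5] / [7]
Final shape: (3, 3, 1, 1).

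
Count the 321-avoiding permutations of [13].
C_13 = 742900

These 321-avoiding permutations are counted by the Catalan number C_n = (1/(n + 1)) · C(2n, n). For n = 13: C_13 = (1/14) · C(26, 13) = 10400600/14 = 742900.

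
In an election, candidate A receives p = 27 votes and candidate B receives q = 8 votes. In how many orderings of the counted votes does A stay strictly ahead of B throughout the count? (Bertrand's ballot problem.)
Strict-lead orderings = 12776588

Total orderings of the 35 votes with 27 for A: C(35, 27) = 23535820. By the Bertrand ballot formula (Cycle Lemma / reflection principle), the number of orderings in which A is strictly ahead of B throughout is (p − q)/(p + q) · C(p + q, p) = (27 − 8)/(27 + 8) · 23535820 = 12776588.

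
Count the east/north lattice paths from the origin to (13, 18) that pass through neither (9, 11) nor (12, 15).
Number of paths = 104805235

Inclusion–exclusion. Total paths: C(31, 13) = 206253075. Through P₁: C(20, 9)·C(11, 4) = 55426800. Through P₂: C(27, 12)·C(4, 1) = 69535440. Since P₁ is strictly southwest of P₂, a monotone path through both must visit P₁ then P₂; paths through both = C(20, 9)·C(7, 3)·C(4, 1) = 23514400. Avoid both = 206253075 − 55426800 − 69535440 + 23514400 = 104805235.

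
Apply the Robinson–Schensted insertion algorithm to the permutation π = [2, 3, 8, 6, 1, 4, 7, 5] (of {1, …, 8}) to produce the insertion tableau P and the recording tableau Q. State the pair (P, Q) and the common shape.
P = [1, 3, 4, 5] / [2, 6, 7] / [8];  Q = [1, 2, 3, 7] / [4, 6, 8] / [5];  common shape = (4, 3, 1)

Row-insert the values π_1, π_2, … into P one at a time, bumping the leftmost entry strictly greater than the inserted value down to the next row. The recording tableau Q records, in position (i, j), the step at which that cell was added to P.
  Insert 2 (step 1): P = [2];  Q = [1]
  Insert 3 (step 2): P = [2, 3];  Q = [1, 2]
  Insert 8 (step 3): P = [2, 3, 8];  Q = [1, 2, 3]
  Insert 6 (step 4): P = [2, 3, 6] / [8];  Q = [1, 2, 3] / [4]
  Insert 1 (step 5): P = [1, 3, 6] / [2] / [8];  Q = [1, 2, 3] / [4] / [5]
  Insert 4 (step 6): P = [1, 3, 4] / [2, 6] / [8];  Q = [1, 2, 3] / [4, 6] / [5]
  Insert 7 (step 7): P = [1, 3, 4, 7] / [2, 6] / [8];  Q = [1, 2, 3, 7] / [4, 6] / [5]
  Insert 5 (step 8): P = [1, 3, 4, 5] / [2, 6, 7] / [8];  Q = [1, 2, 3, 7] / [4, 6, 8] / [5]
Final shape: (4, 3, 1).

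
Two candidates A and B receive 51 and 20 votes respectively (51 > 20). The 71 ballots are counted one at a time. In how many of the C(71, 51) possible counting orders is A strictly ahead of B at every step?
Strict-lead orderings = 98400445363576356

Total orderings of the 71 votes with 51 for A: C(71, 51) = 225368761961739396. By the Bertrand ballot formula (Cycle Lemma / reflection principle), the number of orderings in which A is strictly ahead of B throughout is (p − q)/(p + q) · C(p + q, p) = (51 − 20)/(51 + 20) · 225368761961739396 = 98400445363576356.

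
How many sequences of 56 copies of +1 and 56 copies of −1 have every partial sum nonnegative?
C_56 = 6852456927844873497549658464312

These ballot sequences are counted by the Catalan number C_n = (1/(n + 1)) · C(2n, n). For n = 56: C_56 = (1/57) · C(112, 56) = 390590044887157789360330532465784/57 = 6852456927844873497549658464312.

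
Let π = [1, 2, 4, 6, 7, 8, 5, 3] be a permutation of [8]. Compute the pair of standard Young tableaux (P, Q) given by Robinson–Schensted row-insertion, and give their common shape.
P = [1, 2, 3, 5, 7, 8] / [4] / [6];  Q = [1, 2, 3, 4, 5, 6] / [7] / [8];  common shape = (6, 1, 1)

Row-insert the values π_1, π_2, … into P one at a time, bumping the leftmost entry strictly greater than the inserted value down to the next row. The recording tableau Q records, in position (i, j), the step at which that cell was added to P.
  Insert 1 (step 1): P = [1];  Q = [1]
  Insert 2 (step 2): P = [1, 2];  Q = [1, 2]
  Insert 4 (step 3): P = [1, 2, 4];  Q = [1, 2, 3]
  Insert 6 (step 4): P = [1, 2, 4, 6];  Q = [1, 2, 3, 4]
  Insert 7 (step 5): P = [1, 2, 4, 6, 7];  Q = [1, 2, 3, 4, 5]
  Insert 8 (step 6): P = [1, 2, 4, 6, 7, 8];  Q = [1, 2, 3, 4, 5, 6]
  Insert 5 (step 7): P = [1, 2, 4, 5, 7, 8] / [6];  Q = [1, 2, 3, 4, 5, 6] / [7]
  Insert 3 (step 8): P = [1, 2, 3, 5, 7, 8] / [4] / [6];  Q = [1, 2, 3, 4, 5, 6] / [7] / [8]
Final shape: (6, 1, 1).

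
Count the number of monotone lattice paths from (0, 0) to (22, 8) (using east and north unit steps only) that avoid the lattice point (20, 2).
Number of paths = 5846457

Total paths from (0, 0) to (22, 8): C(30, 22) = 5852925. Paths through (20, 2): (paths (0, 0) → (20, 2)) × (paths (20, 2) → (22, 8)) = C(22, 20) · C(8, 2) = 231 · 28 = 6468. Avoidance count = 5852925 − 6468 = 5846457.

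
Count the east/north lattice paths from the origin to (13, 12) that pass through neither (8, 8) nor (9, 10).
Number of paths = 2772160

Inclusion–exclusion. Total paths: C(25, 13) = 5200300. Through P₁: C(16, 8)·C(9, 5) = 1621620. Through P₂: C(19, 9)·C(6, 4) = 1385670. Since P₁ is strictly southwest of P₂, a monotone path through both must visit P₁ then P₂; paths through both = C(16, 8)·C(3, 1)·C(6, 4) = 579150. Avoid both = 5200300 − 1621620 − 1385670 + 579150 = 2772160.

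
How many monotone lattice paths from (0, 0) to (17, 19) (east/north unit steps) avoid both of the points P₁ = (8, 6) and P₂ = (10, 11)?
Number of paths = 5239827285

Inclusion–exclusion. Total paths: C(36, 17) = 8597496600. Through P₁: C(14, 8)·C(22, 9) = 1493752260. Through P₂: C(21, 10)·C(15, 7) = 2269727460. Since P₁ is strictly southwest of P₂, a monotone path through both must visit P₁ then P₂; paths through both = C(14, 8)·C(7, 2)·C(15, 7) = 405810405. Avoid both = 8597496600 − 1493752260 − 2269727460 + 405810405 = 5239827285.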